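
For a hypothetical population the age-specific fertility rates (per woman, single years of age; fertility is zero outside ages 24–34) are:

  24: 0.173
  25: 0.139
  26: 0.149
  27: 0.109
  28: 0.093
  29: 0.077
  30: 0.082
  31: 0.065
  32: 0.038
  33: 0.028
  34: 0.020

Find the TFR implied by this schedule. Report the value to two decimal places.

0.97

Sum of ASFRs = 0.173 + 0.139 + 0.149 + 0.109 + 0.093 + 0.077 + 0.082 + 0.065 + 0.038 + 0.028 + 0.020 = 0.973
TFR = 0.973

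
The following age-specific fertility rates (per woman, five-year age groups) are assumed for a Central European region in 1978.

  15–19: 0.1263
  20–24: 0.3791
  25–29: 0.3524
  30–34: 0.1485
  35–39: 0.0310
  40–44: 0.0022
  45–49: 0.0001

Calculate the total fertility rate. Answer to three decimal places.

Sum of ASFRs = 0.1263 + 0.3791 + 0.3524 + 0.1485 + 0.0310 + 0.0022 + 0.0001 = 1.0396
TFR = 5 × 1.0396 = 5.198

5.198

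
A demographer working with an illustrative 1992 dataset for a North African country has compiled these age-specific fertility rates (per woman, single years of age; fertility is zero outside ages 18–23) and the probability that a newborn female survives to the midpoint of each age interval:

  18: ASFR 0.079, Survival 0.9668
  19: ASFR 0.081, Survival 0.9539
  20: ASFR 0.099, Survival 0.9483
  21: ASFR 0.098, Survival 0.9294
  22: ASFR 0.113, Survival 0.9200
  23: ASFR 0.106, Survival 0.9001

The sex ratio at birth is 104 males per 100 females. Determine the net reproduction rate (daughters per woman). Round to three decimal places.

Proportion female at birth = 100 / (100 + 104) = 0.49020.
Each age group contributes 1 × ASFR × survival:
  18: 1 × 0.079 × 0.9668 = 0.07638
  19: 1 × 0.081 × 0.9539 = 0.07727
  20: 1 × 0.099 × 0.9483 = 0.09388
  21: 1 × 0.098 × 0.9294 = 0.09108
  22: 1 × 0.113 × 0.9200 = 0.10396
  23: 1 × 0.106 × 0.9001 = 0.09541
Sum = 0.53798
NRR = 0.49020 × 0.53798 = 0.26372

0.264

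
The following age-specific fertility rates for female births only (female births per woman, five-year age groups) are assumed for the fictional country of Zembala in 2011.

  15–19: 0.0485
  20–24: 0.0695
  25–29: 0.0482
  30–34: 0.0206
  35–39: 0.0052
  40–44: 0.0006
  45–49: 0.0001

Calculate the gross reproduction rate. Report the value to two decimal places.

0.96

Sum of female ASFRs = 0.0485 + 0.0695 + 0.0482 + 0.0206 + 0.0052 + 0.0006 + 0.0001 = 0.1927
GRR = 5 × 0.1927 = 0.9635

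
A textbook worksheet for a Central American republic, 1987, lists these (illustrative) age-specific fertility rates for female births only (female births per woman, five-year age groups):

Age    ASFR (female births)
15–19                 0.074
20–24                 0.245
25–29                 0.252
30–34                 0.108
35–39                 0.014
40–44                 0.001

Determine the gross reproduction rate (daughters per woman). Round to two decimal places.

3.47

Sum of female ASFRs = 0.074 + 0.245 + 0.252 + 0.108 + 0.014 + 0.001 = 0.694
GRR = 5 × 0.694 = 3.47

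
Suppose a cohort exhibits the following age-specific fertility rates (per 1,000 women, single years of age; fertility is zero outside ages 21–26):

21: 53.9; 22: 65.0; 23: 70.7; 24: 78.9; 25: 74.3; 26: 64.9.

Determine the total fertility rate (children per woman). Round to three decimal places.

0.408

Sum of ASFRs = 53.9 + 65.0 + 70.7 + 78.9 + 74.3 + 64.9 = 407.7
TFR = 407.7 / 1000 = 0.4077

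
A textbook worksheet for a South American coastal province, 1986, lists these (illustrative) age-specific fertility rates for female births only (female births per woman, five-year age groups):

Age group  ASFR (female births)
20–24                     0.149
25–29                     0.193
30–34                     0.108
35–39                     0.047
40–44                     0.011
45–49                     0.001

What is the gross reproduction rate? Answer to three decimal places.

Sum of female ASFRs = 0.149 + 0.193 + 0.108 + 0.047 + 0.011 + 0.001 = 0.509
GRR = 5 × 0.509 = 2.545

2.545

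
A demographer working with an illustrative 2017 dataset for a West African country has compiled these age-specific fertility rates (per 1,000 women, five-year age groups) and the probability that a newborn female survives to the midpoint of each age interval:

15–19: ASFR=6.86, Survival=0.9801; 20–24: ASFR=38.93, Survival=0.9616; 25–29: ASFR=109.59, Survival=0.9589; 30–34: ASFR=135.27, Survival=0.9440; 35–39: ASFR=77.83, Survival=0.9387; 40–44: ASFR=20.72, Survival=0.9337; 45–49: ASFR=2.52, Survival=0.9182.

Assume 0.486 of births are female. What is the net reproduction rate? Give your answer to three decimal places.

Proportion female at birth = 0.486.
Per-age-group product (5 × ASFR × survival probability):
  15–19: 5 × 6.86/1000 × 0.9801 = 0.03362
  20–24: 5 × 38.93/1000 × 0.9616 = 0.18718
  25–29: 5 × 109.59/1000 × 0.9589 = 0.52543
  30–34: 5 × 135.27/1000 × 0.9440 = 0.63847
  35–39: 5 × 77.83/1000 × 0.9387 = 0.36530
  40–44: 5 × 20.72/1000 × 0.9337 = 0.09673
  45–49: 5 × 2.52/1000 × 0.9182 = 0.01157
Sum = 1.85830
NRR = 0.486 × 1.85830 = 0.90313

0.903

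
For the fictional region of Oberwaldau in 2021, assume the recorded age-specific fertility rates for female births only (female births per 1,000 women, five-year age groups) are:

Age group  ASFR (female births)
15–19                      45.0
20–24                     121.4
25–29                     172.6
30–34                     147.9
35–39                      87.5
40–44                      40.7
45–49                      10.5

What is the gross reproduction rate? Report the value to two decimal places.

3.13

Sum of female ASFRs = 45.0 + 121.4 + 172.6 + 147.9 + 87.5 + 40.7 + 10.5 = 625.6
GRR = 5 × 625.6 / 1000 = 3.128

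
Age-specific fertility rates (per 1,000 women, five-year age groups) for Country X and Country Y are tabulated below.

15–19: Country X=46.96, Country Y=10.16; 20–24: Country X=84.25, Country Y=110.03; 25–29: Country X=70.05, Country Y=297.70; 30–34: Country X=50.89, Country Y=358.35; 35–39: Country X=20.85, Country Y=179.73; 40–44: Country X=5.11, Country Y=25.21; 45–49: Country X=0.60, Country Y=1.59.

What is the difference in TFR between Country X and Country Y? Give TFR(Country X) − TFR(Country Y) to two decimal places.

Country X:
  Sum of ASFRs = 46.96 + 84.25 + 70.05 + 50.89 + 20.85 + 5.11 + 0.60 = 278.71
  TFR = 5 × 278.71 / 1000 = 1.39355
Country Y:
  Sum of ASFRs = 10.16 + 110.03 + 297.70 + 358.35 + 179.73 + 25.21 + 1.59 = 982.77
  TFR = 5 × 982.77 / 1000 = 4.91385
Difference = 1.39355 − 4.91385 = -3.5203

-3.52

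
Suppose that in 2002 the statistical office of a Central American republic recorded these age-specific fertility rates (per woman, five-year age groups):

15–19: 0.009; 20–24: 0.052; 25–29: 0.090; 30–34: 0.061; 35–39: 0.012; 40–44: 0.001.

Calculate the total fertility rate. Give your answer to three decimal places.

1.125

Sum of ASFRs = 0.009 + 0.052 + 0.090 + 0.061 + 0.012 + 0.001 = 0.225
TFR = 5 × 0.225 = 1.125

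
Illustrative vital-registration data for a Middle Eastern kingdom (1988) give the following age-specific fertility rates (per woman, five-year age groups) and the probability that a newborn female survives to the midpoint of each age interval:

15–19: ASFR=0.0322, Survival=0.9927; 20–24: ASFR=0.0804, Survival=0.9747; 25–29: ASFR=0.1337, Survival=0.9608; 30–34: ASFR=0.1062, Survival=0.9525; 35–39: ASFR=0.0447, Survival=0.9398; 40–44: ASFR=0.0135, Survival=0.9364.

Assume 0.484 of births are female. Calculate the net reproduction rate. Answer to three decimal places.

0.955

Proportion female at birth = 0.484.
Weighting each age-specific rate by interval width and survival:
  15–19: 5 × 0.0322 × 0.9927 = 0.15982
  20–24: 5 × 0.0804 × 0.9747 = 0.39183
  25–29: 5 × 0.1337 × 0.9608 = 0.64229
  30–34: 5 × 0.1062 × 0.9525 = 0.50578
  35–39: 5 × 0.0447 × 0.9398 = 0.21005
  40–44: 5 × 0.0135 × 0.9364 = 0.06321
Sum = 1.97298
NRR = 0.484 × 1.97298 = 0.95492
With NRR below 1 the population is below replacement fertility.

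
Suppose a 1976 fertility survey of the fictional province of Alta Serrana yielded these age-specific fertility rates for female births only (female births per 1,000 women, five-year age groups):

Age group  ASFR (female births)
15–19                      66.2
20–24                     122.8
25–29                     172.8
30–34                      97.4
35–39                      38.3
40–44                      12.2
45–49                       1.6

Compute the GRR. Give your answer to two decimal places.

2.56

Sum of female ASFRs = 66.2 + 122.8 + 172.8 + 97.4 + 38.3 + 12.2 + 1.6 = 511.3
GRR = 5 × 511.3 / 1000 = 2.5565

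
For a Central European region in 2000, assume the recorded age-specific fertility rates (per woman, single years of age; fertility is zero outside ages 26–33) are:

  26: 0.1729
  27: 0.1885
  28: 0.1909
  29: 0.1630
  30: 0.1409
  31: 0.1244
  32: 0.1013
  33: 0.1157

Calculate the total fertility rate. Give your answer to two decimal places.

1.20

Sum of ASFRs = 0.1729 + 0.1885 + 0.1909 + 0.1630 + 0.1409 + 0.1244 + 0.1013 + 0.1157 = 1.1976
TFR = 1.1976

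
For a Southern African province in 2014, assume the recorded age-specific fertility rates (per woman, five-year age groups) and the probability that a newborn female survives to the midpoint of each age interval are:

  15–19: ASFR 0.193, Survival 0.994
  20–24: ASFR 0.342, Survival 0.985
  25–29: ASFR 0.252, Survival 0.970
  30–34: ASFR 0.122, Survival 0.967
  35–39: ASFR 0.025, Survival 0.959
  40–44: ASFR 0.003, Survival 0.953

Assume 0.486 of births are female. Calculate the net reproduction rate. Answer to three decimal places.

Proportion female at birth = 0.486.
Each age group contributes 5 × ASFR × survival:
  15–19: 5 × 0.193 × 0.994 = 0.95921
  20–24: 5 × 0.342 × 0.985 = 1.68435
  25–29: 5 × 0.252 × 0.970 = 1.22220
  30–34: 5 × 0.122 × 0.967 = 0.58987
  35–39: 5 × 0.025 × 0.959 = 0.11988
  40–44: 5 × 0.003 × 0.953 = 0.01430
Sum = 4.58981
NRR = 0.486 × 4.58981 = 2.23065

2.231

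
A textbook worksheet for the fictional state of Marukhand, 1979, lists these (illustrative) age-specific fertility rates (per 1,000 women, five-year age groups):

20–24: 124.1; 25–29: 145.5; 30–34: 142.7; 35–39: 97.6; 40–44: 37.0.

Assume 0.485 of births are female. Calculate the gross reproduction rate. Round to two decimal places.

Proportion female at birth = 0.485.
Sum of ASFRs = 124.1 + 145.5 + 142.7 + 97.6 + 37.0 = 546.9
TFR = 5 × 546.9 / 1000 = 2.7345
GRR = 0.485 × 2.7345 = 1.32623

1.33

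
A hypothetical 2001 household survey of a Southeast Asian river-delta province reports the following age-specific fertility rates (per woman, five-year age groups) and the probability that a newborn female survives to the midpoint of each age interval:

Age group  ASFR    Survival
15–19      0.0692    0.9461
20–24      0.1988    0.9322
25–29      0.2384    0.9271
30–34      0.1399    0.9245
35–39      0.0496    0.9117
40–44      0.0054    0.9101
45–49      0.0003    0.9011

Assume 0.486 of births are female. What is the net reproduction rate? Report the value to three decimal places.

Proportion female at birth = 0.486.
Weighting each age-specific rate by interval width and survival:
  15–19: 5 × 0.0692 × 0.9461 = 0.32735
  20–24: 5 × 0.1988 × 0.9322 = 0.92661
  25–29: 5 × 0.2384 × 0.9271 = 1.10510
  30–34: 5 × 0.1399 × 0.9245 = 0.64669
  35–39: 5 × 0.0496 × 0.9117 = 0.22610
  40–44: 5 × 0.0054 × 0.9101 = 0.02457
  45–49: 5 × 0.0003 × 0.9011 = 0.00135
Sum = 3.25777
NRR = 0.486 × 3.25777 = 1.58328

1.583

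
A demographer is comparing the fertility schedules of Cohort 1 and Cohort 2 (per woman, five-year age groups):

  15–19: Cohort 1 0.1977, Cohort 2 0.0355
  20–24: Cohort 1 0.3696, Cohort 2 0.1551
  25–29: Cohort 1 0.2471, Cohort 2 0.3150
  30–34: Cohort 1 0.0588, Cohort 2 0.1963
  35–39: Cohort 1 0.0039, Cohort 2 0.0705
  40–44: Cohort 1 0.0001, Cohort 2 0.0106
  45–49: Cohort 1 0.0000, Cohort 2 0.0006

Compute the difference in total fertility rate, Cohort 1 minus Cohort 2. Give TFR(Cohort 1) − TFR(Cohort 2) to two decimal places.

Cohort 1:
  Sum of ASFRs = 0.1977 + 0.3696 + 0.2471 + 0.0588 + 0.0039 + 0.0001 + 0.0000 = 0.8772
  TFR = 5 × 0.8772 = 4.386
Cohort 2:
  Sum of ASFRs = 0.0355 + 0.1551 + 0.3150 + 0.1963 + 0.0705 + 0.0106 + 0.0006 = 0.7836
  TFR = 5 × 0.7836 = 3.918
Difference = 4.386 − 3.918 = 0.468

0.47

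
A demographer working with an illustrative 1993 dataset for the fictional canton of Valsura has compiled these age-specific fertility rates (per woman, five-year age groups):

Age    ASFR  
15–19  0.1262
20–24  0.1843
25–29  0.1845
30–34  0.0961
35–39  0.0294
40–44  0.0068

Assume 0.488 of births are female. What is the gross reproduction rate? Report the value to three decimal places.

Proportion female at birth = 0.488.
Sum of ASFRs = 0.1262 + 0.1843 + 0.1845 + 0.0961 + 0.0294 + 0.0068 = 0.6273
TFR = 5 × 0.6273 = 3.1365
GRR = 0.488 × 3.1365 = 1.53061

1.531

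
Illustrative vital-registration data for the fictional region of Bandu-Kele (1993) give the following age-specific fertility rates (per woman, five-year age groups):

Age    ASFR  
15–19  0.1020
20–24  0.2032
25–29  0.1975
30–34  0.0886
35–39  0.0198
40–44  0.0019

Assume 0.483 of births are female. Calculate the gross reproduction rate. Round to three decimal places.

1.480

Proportion female at birth = 0.483.
Sum of ASFRs = 0.1020 + 0.2032 + 0.1975 + 0.0886 + 0.0198 + 0.0019 = 0.6130
TFR = 5 × 0.6130 = 3.065
GRR = 0.483 × 3.065 = 1.48040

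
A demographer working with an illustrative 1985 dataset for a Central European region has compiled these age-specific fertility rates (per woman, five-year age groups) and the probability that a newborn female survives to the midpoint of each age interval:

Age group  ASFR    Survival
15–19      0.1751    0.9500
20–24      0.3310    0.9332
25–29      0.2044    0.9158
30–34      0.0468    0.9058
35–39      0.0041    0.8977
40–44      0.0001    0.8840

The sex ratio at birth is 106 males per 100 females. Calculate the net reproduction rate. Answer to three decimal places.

1.720

Proportion female at birth = 100 / (100 + 106) = 0.48544.
Each age group contributes 5 × ASFR × survival:
  15–19: 5 × 0.1751 × 0.9500 = 0.83173
  20–24: 5 × 0.3310 × 0.9332 = 1.54445
  25–29: 5 × 0.2044 × 0.9158 = 0.93595
  30–34: 5 × 0.0468 × 0.9058 = 0.21196
  35–39: 5 × 0.0041 × 0.8977 = 0.01840
  40–44: 5 × 0.0001 × 0.8840 = 0.00044
Sum = 3.54293
NRR = 0.48544 × 3.54293 = 1.71988
An NRR exceeding 1 indicates intrinsic growth under these rates.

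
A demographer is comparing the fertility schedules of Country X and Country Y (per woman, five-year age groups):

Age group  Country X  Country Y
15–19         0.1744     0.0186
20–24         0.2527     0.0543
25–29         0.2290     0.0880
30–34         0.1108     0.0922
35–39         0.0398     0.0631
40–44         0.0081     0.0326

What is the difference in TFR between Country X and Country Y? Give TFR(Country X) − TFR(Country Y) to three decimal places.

Country X:
  Sum of ASFRs = 0.1744 + 0.2527 + 0.2290 + 0.1108 + 0.0398 + 0.0081 = 0.8148
  TFR = 5 × 0.8148 = 4.074
Country Y:
  Sum of ASFRs = 0.0186 + 0.0543 + 0.0880 + 0.0922 + 0.0631 + 0.0326 = 0.3488
  TFR = 5 × 0.3488 = 1.744
Difference = 4.074 − 1.744 = 2.33

2.330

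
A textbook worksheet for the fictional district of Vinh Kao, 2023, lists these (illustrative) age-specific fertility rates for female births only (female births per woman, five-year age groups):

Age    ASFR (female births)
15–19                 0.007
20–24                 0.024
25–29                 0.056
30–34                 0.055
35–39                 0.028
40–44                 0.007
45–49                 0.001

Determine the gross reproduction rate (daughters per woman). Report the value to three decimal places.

Sum of female ASFRs = 0.007 + 0.024 + 0.056 + 0.055 + 0.028 + 0.007 + 0.001 = 0.178
GRR = 5 × 0.178 = 0.89

0.890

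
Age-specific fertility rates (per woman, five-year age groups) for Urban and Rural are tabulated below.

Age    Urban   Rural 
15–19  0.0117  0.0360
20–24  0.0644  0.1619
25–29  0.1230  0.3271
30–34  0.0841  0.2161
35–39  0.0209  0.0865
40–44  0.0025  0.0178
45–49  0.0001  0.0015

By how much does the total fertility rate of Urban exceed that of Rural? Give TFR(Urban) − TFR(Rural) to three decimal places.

-2.701

Urban:
  Sum of ASFRs = 0.0117 + 0.0644 + 0.1230 + 0.0841 + 0.0209 + 0.0025 + 0.0001 = 0.3067
  TFR = 5 × 0.3067 = 1.5335
Rural:
  Sum of ASFRs = 0.0360 + 0.1619 + 0.3271 + 0.2161 + 0.0865 + 0.0178 + 0.0015 = 0.8469
  TFR = 5 × 0.8469 = 4.2345
Difference = 1.5335 − 4.2345 = -2.701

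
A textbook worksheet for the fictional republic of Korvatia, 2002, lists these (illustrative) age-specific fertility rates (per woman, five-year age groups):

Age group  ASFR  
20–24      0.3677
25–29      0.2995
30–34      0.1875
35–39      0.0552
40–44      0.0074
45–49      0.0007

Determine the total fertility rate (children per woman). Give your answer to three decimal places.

4.590

Sum of ASFRs = 0.3677 + 0.2995 + 0.1875 + 0.0552 + 0.0074 + 0.0007 = 0.9180
TFR = 5 × 0.9180 = 4.59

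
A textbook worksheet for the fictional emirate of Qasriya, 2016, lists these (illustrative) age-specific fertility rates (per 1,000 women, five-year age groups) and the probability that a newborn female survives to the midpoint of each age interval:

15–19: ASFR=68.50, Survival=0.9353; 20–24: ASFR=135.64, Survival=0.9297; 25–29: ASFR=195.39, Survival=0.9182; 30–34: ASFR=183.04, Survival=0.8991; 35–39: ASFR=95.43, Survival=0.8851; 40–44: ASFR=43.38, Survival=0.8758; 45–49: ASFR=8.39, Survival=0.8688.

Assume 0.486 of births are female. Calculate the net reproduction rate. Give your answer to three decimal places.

Proportion female at birth = 0.486.
Weighting each age-specific rate by interval width and survival:
  15–19: 5 × 68.50/1000 × 0.9353 = 0.32034
  20–24: 5 × 135.64/1000 × 0.9297 = 0.63052
  25–29: 5 × 195.39/1000 × 0.9182 = 0.89704
  30–34: 5 × 183.04/1000 × 0.8991 = 0.82286
  35–39: 5 × 95.43/1000 × 0.8851 = 0.42233
  40–44: 5 × 43.38/1000 × 0.8758 = 0.18996
  45–49: 5 × 8.39/1000 × 0.8688 = 0.03645
Sum = 3.31950
NRR = 0.486 × 3.31950 = 1.61328

1.613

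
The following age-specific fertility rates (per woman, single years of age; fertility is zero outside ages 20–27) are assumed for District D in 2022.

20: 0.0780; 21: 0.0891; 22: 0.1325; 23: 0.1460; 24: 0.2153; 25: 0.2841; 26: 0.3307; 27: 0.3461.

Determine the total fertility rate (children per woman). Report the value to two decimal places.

Sum of ASFRs = 0.0780 + 0.0891 + 0.1325 + 0.1460 + 0.2153 + 0.2841 + 0.3307 + 0.3461 = 1.6218
TFR = 1.6218

1.62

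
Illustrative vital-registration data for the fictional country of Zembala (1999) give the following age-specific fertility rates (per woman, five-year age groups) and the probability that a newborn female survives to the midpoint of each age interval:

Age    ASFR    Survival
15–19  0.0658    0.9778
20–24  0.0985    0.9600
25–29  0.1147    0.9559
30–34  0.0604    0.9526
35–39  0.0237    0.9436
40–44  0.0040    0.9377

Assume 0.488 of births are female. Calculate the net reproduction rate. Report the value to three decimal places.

0.859

Proportion female at birth = 0.488.
Per-age-group product (5 × ASFR × survival probability):
  15–19: 5 × 0.0658 × 0.9778 = 0.32170
  20–24: 5 × 0.0985 × 0.9600 = 0.47280
  25–29: 5 × 0.1147 × 0.9559 = 0.54821
  30–34: 5 × 0.0604 × 0.9526 = 0.28769
  35–39: 5 × 0.0237 × 0.9436 = 0.11182
  40–44: 5 × 0.0040 × 0.9377 = 0.01875
Sum = 1.76097
NRR = 0.488 × 1.76097 = 0.85935
An NRR under 1 implies long-run decline under these rates.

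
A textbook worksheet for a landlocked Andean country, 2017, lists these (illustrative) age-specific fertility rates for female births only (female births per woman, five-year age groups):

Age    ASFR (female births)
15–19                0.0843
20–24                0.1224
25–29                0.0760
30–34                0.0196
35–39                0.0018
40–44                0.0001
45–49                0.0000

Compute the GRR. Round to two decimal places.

Sum of female ASFRs = 0.0843 + 0.1224 + 0.0760 + 0.0196 + 0.0018 + 0.0001 + 0.0000 = 0.3042
GRR = 5 × 0.3042 = 1.521

1.52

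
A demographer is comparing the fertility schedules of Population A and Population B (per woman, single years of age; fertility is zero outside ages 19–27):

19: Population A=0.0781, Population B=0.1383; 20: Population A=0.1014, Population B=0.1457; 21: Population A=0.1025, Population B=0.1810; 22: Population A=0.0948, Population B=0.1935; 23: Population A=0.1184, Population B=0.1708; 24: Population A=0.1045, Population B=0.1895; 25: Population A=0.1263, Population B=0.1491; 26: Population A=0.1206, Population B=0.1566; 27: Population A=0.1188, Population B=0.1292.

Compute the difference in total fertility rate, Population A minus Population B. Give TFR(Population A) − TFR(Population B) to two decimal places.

-0.49

Population A:
  Sum of ASFRs = 0.0781 + 0.1014 + 0.1025 + 0.0948 + 0.1184 + 0.1045 + 0.1263 + 0.1206 + 0.1188 = 0.9654
  TFR = 0.9654
Population B:
  Sum of ASFRs = 0.1383 + 0.1457 + 0.1810 + 0.1935 + 0.1708 + 0.1895 + 0.1491 + 0.1566 + 0.1292 = 1.4537
  TFR = 1.4537
Difference = 0.9654 − 1.4537 = -0.4883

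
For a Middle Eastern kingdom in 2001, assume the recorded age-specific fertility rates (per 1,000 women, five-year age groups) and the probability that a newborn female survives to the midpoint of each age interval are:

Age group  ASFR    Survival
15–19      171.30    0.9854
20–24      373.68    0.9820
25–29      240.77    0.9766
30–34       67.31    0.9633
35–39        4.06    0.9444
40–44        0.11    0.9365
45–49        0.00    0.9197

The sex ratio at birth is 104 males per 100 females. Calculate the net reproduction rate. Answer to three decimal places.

2.058

Proportion female at birth = 100 / (100 + 104) = 0.49020.
Survival-weighted fertility by age (5·fₓ·Sₓ):
  15–19: 5 × 171.30/1000 × 0.9854 = 0.84400
  20–24: 5 × 373.68/1000 × 0.9820 = 1.83477
  25–29: 5 × 240.77/1000 × 0.9766 = 1.17568
  30–34: 5 × 67.31/1000 × 0.9633 = 0.32420
  35–39: 5 × 4.06/1000 × 0.9444 = 0.01917
  40–44: 5 × 0.11/1000 × 0.9365 = 0.00052
  45–49: 5 × 0.00/1000 × 0.9197 = 0.00000
Sum = 4.19834
NRR = 0.49020 × 4.19834 = 2.05803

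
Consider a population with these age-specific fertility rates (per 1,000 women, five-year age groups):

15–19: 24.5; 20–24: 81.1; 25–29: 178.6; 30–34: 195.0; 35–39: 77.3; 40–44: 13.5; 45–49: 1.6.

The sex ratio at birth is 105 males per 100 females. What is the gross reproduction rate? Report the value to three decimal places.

Proportion female at birth = 100 / (100 + 105) = 0.48780.
Sum of ASFRs = 24.5 + 81.1 + 178.6 + 195.0 + 77.3 + 13.5 + 1.6 = 571.6
TFR = 5 × 571.6 / 1000 = 2.858
GRR = 0.48780 × 2.858 = 1.39413

1.394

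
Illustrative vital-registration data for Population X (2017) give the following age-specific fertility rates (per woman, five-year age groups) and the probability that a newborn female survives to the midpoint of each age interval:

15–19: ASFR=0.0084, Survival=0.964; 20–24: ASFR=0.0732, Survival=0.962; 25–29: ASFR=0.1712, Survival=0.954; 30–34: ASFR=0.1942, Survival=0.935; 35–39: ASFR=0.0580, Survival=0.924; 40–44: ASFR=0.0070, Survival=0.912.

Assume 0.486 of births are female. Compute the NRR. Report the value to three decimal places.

Proportion female at birth = 0.486.
Each age group contributes 5 × ASFR × survival:
  15–19: 5 × 0.0084 × 0.964 = 0.04049
  20–24: 5 × 0.0732 × 0.962 = 0.35209
  25–29: 5 × 0.1712 × 0.954 = 0.81662
  30–34: 5 × 0.1942 × 0.935 = 0.90789
  35–39: 5 × 0.0580 × 0.924 = 0.26796
  40–44: 5 × 0.0070 × 0.912 = 0.03192
Sum = 2.41697
NRR = 0.486 × 2.41697 = 1.17465

1.175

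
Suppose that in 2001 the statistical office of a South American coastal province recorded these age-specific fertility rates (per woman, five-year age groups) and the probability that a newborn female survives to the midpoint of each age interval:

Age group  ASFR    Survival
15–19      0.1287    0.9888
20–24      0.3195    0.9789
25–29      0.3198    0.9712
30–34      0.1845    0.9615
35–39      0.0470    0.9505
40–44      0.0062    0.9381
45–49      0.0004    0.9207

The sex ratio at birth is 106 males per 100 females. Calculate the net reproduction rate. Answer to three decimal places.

Proportion female at birth = 100 / (100 + 106) = 0.48544.
Weighting each age-specific rate by interval width and survival:
  15–19: 5 × 0.1287 × 0.9888 = 0.63629
  20–24: 5 × 0.3195 × 0.9789 = 1.56379
  25–29: 5 × 0.3198 × 0.9712 = 1.55295
  30–34: 5 × 0.1845 × 0.9615 = 0.88698
  35–39: 5 × 0.0470 × 0.9505 = 0.22337
  40–44: 5 × 0.0062 × 0.9381 = 0.02908
  45–49: 5 × 0.0004 × 0.9207 = 0.00184
Sum = 4.89430
NRR = 0.48544 × 4.89430 = 2.37589
With NRR above 1 the population is above replacement fertility.

2.376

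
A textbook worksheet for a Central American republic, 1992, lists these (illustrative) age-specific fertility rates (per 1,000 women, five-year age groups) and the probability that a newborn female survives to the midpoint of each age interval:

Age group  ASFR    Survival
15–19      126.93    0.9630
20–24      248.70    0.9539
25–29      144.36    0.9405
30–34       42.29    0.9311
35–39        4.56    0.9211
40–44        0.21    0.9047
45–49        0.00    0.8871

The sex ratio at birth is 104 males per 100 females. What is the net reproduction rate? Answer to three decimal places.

Proportion female at birth = 100 / (100 + 104) = 0.49020.
Per-age-group product (5 × ASFR × survival probability):
  15–19: 5 × 126.93/1000 × 0.9630 = 0.61117
  20–24: 5 × 248.70/1000 × 0.9539 = 1.18617
  25–29: 5 × 144.36/1000 × 0.9405 = 0.67885
  30–34: 5 × 42.29/1000 × 0.9311 = 0.19688
  35–39: 5 × 4.56/1000 × 0.9211 = 0.02100
  40–44: 5 × 0.21/1000 × 0.9047 = 0.00095
  45–49: 5 × 0.00/1000 × 0.8871 = 0.00000
Sum = 2.69502
NRR = 0.49020 × 2.69502 = 1.32110
NRR > 1, so each generation more than replaces itself.

1.321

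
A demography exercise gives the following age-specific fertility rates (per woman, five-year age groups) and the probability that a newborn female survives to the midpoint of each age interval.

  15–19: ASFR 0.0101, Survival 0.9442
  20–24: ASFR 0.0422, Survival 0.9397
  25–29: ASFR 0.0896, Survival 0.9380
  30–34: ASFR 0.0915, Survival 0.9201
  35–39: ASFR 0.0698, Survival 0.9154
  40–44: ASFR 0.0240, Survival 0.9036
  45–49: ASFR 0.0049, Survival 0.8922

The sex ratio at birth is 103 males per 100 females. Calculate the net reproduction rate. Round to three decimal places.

0.757

Proportion female at birth = 100 / (100 + 103) = 0.49261.
Each age group contributes 5 × ASFR × survival:
  15–19: 5 × 0.0101 × 0.9442 = 0.04768
  20–24: 5 × 0.0422 × 0.9397 = 0.19828
  25–29: 5 × 0.0896 × 0.9380 = 0.42022
  30–34: 5 × 0.0915 × 0.9201 = 0.42095
  35–39: 5 × 0.0698 × 0.9154 = 0.31947
  40–44: 5 × 0.0240 × 0.9036 = 0.10843
  45–49: 5 × 0.0049 × 0.8922 = 0.02186
Sum = 1.53689
NRR = 0.49261 × 1.53689 = 0.75709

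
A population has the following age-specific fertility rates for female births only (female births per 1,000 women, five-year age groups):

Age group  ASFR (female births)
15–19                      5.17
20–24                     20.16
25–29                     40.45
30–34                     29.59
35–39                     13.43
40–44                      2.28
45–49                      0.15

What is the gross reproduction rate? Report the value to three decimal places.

Sum of female ASFRs = 5.17 + 20.16 + 40.45 + 29.59 + 13.43 + 2.28 + 0.15 = 111.23
GRR = 5 × 111.23 / 1000 = 0.55615

0.556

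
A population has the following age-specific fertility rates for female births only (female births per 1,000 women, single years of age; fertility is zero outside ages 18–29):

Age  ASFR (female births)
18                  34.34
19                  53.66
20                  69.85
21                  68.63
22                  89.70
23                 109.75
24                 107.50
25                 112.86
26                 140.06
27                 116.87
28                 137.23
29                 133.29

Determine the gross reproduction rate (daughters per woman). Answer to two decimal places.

1.17

Sum of female ASFRs = 34.34 + 53.66 + 69.85 + 68.63 + 89.70 + 109.75 + 107.50 + 112.86 + 140.06 + 116.87 + 137.23 + 133.29 = 1173.74
GRR = 1173.74 / 1000 = 1.17374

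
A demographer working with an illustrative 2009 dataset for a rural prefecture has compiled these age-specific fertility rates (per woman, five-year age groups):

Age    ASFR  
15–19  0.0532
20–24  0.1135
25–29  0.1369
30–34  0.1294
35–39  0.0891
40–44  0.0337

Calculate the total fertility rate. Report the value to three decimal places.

Sum of ASFRs = 0.0532 + 0.1135 + 0.1369 + 0.1294 + 0.0891 + 0.0337 = 0.5558
TFR = 5 × 0.5558 = 2.779

2.779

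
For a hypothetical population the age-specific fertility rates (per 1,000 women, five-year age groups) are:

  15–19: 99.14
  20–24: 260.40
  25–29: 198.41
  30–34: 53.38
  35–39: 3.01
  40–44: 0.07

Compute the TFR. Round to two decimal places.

Sum of ASFRs = 99.14 + 260.40 + 198.41 + 53.38 + 3.01 + 0.07 = 614.41
TFR = 5 × 614.41 / 1000 = 3.07205

3.07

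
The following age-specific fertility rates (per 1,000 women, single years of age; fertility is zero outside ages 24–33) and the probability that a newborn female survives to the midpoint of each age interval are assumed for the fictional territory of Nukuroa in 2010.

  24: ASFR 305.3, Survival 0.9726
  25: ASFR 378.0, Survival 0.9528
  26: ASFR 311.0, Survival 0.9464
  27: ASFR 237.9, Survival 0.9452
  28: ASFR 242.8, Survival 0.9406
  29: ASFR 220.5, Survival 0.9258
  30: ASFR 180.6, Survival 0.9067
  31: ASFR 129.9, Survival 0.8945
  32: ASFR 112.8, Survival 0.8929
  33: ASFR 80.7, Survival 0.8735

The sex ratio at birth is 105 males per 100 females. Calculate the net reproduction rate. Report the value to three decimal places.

1.005

Proportion female at birth = 100 / (100 + 105) = 0.48780.
Survival-weighted fertility by age (1·fₓ·Sₓ):
  24: 1 × 305.3/1000 × 0.9726 = 0.29693
  25: 1 × 378.0/1000 × 0.9528 = 0.36016
  26: 1 × 311.0/1000 × 0.9464 = 0.29433
  27: 1 × 237.9/1000 × 0.9452 = 0.22486
  28: 1 × 242.8/1000 × 0.9406 = 0.22838
  29: 1 × 220.5/1000 × 0.9258 = 0.20414
  30: 1 × 180.6/1000 × 0.9067 = 0.16375
  31: 1 × 129.9/1000 × 0.8945 = 0.11620
  32: 1 × 112.8/1000 × 0.8929 = 0.10072
  33: 1 × 80.7/1000 × 0.8735 = 0.07049
Sum = 2.05996
NRR = 0.48780 × 2.05996 = 1.00485
An NRR exceeding 1 indicates intrinsic growth under these rates.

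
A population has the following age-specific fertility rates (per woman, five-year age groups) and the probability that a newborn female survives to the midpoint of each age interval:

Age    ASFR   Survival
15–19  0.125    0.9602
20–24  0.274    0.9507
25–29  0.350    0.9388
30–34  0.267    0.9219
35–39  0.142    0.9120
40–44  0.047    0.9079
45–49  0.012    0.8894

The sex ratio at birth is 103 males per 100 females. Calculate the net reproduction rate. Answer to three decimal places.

2.803

Proportion female at birth = 100 / (100 + 103) = 0.49261.
Per-age-group product (5 × ASFR × survival probability):
  15–19: 5 × 0.125 × 0.9602 = 0.60013
  20–24: 5 × 0.274 × 0.9507 = 1.30246
  25–29: 5 × 0.350 × 0.9388 = 1.64290
  30–34: 5 × 0.267 × 0.9219 = 1.23074
  35–39: 5 × 0.142 × 0.9120 = 0.64752
  40–44: 5 × 0.047 × 0.9079 = 0.21336
  45–49: 5 × 0.012 × 0.8894 = 0.05336
Sum = 5.69047
NRR = 0.49261 × 5.69047 = 2.80318
An NRR exceeding 1 indicates intrinsic growth under these rates.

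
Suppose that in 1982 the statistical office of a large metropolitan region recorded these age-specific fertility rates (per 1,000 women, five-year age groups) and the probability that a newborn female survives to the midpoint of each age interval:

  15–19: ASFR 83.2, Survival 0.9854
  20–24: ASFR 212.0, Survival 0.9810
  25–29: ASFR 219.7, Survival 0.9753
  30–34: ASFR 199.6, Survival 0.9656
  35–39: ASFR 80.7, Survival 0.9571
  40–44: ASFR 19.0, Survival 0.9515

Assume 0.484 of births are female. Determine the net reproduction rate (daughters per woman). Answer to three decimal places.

Proportion female at birth = 0.484.
Per-age-group product (5 × ASFR × survival probability):
  15–19: 5 × 83.2/1000 × 0.9854 = 0.40993
  20–24: 5 × 212.0/1000 × 0.9810 = 1.03986
  25–29: 5 × 219.7/1000 × 0.9753 = 1.07137
  30–34: 5 × 199.6/1000 × 0.9656 = 0.96367
  35–39: 5 × 80.7/1000 × 0.9571 = 0.38619
  40–44: 5 × 19.0/1000 × 0.9515 = 0.09039
Sum = 3.96141
NRR = 0.484 × 3.96141 = 1.91732

1.917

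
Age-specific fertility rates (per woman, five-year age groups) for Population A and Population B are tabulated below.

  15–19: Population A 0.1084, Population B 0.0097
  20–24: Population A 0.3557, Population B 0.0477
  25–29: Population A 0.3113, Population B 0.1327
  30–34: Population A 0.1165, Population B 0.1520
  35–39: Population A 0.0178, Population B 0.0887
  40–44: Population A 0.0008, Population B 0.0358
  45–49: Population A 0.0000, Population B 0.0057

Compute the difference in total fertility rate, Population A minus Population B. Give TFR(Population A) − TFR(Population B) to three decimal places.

2.191

Population A:
  Sum of ASFRs = 0.1084 + 0.3557 + 0.3113 + 0.1165 + 0.0178 + 0.0008 + 0.0000 = 0.9105
  TFR = 5 × 0.9105 = 4.5525
Population B:
  Sum of ASFRs = 0.0097 + 0.0477 + 0.1327 + 0.1520 + 0.0887 + 0.0358 + 0.0057 = 0.4723
  TFR = 5 × 0.4723 = 2.3615
Difference = 4.5525 − 2.3615 = 2.191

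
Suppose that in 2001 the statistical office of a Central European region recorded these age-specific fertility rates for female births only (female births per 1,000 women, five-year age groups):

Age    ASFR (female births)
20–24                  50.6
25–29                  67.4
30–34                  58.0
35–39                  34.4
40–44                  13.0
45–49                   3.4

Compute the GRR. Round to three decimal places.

1.134

Sum of female ASFRs = 50.6 + 67.4 + 58.0 + 34.4 + 13.0 + 3.4 = 226.8
GRR = 5 × 226.8 / 1000 = 1.134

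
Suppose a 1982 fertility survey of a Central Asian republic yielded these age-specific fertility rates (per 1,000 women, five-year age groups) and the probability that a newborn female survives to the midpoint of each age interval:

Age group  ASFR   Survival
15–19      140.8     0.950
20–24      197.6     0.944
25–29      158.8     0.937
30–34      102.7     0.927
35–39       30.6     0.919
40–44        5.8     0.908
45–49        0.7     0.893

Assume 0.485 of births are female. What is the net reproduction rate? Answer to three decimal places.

Proportion female at birth = 0.485.
Each age group contributes 5 × ASFR × survival:
  15–19: 5 × 140.8/1000 × 0.950 = 0.66880
  20–24: 5 × 197.6/1000 × 0.944 = 0.93267
  25–29: 5 × 158.8/1000 × 0.937 = 0.74398
  30–34: 5 × 102.7/1000 × 0.927 = 0.47601
  35–39: 5 × 30.6/1000 × 0.919 = 0.14061
  40–44: 5 × 5.8/1000 × 0.908 = 0.02633
  45–49: 5 × 0.7/1000 × 0.893 = 0.00313
Sum = 2.99153
NRR = 0.485 × 2.99153 = 1.45089
NRR > 1, so each generation more than replaces itself.

1.451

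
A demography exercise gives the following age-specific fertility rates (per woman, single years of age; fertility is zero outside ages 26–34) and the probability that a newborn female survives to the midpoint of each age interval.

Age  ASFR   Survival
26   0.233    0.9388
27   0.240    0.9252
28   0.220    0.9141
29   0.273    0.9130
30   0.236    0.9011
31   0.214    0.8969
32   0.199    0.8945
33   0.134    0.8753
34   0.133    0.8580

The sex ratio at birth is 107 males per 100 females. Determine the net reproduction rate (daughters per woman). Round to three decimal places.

Proportion female at birth = 100 / (100 + 107) = 0.48309.
Per-age-group product (1 × ASFR × survival probability):
  26: 1 × 0.233 × 0.9388 = 0.21874
  27: 1 × 0.240 × 0.9252 = 0.22205
  28: 1 × 0.220 × 0.9141 = 0.20110
  29: 1 × 0.273 × 0.9130 = 0.24925
  30: 1 × 0.236 × 0.9011 = 0.21266
  31: 1 × 0.214 × 0.8969 = 0.19194
  32: 1 × 0.199 × 0.8945 = 0.17801
  33: 1 × 0.134 × 0.8753 = 0.11729
  34: 1 × 0.133 × 0.8580 = 0.11411
Sum = 1.70515
NRR = 0.48309 × 1.70515 = 0.82374

0.824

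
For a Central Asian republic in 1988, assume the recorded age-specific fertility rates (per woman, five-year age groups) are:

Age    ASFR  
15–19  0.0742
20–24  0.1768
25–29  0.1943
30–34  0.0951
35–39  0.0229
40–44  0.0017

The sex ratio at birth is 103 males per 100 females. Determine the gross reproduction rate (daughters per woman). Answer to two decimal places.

Proportion female at birth = 100 / (100 + 103) = 0.49261.
Sum of ASFRs = 0.0742 + 0.1768 + 0.1943 + 0.0951 + 0.0229 + 0.0017 = 0.5650
TFR = 5 × 0.5650 = 2.825
GRR = 0.49261 × 2.825 = 1.39162

1.39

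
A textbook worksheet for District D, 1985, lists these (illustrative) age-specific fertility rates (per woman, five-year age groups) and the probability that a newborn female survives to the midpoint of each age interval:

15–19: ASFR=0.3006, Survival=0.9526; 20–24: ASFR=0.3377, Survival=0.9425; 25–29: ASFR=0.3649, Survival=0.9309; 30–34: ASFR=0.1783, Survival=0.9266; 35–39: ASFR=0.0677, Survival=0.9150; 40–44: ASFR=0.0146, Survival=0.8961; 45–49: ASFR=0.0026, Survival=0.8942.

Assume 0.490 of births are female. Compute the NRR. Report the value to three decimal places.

Proportion female at birth = 0.490.
Weighting each age-specific rate by interval width and survival:
  15–19: 5 × 0.3006 × 0.9526 = 1.43176
  20–24: 5 × 0.3377 × 0.9425 = 1.59141
  25–29: 5 × 0.3649 × 0.9309 = 1.69843
  30–34: 5 × 0.1783 × 0.9266 = 0.82606
  35–39: 5 × 0.0677 × 0.9150 = 0.30973
  40–44: 5 × 0.0146 × 0.8961 = 0.06542
  45–49: 5 × 0.0026 × 0.8942 = 0.01162
Sum = 5.93443
NRR = 0.490 × 5.93443 = 2.90787
With NRR above 1 the population is above replacement fertility.

2.908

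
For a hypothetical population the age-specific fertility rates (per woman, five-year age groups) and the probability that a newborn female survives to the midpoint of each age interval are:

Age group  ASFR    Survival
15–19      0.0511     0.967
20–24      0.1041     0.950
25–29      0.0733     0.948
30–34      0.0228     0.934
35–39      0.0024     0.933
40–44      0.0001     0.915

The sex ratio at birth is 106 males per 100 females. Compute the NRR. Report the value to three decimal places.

Proportion female at birth = 100 / (100 + 106) = 0.48544.
Each age group contributes 5 × ASFR × survival:
  15–19: 5 × 0.0511 × 0.967 = 0.24707
  20–24: 5 × 0.1041 × 0.950 = 0.49448
  25–29: 5 × 0.0733 × 0.948 = 0.34744
  30–34: 5 × 0.0228 × 0.934 = 0.10648
  35–39: 5 × 0.0024 × 0.933 = 0.01120
  40–44: 5 × 0.0001 × 0.915 = 0.00046
Sum = 1.20713
NRR = 0.48544 × 1.20713 = 0.58599

0.586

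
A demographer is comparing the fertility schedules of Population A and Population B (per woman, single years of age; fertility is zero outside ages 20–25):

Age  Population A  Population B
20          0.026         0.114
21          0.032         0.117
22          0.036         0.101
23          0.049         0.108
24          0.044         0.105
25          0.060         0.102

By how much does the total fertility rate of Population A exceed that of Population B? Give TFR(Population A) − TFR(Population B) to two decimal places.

Population A:
  Sum of ASFRs = 0.026 + 0.032 + 0.036 + 0.049 + 0.044 + 0.060 = 0.247
  TFR = 0.247
Population B:
  Sum of ASFRs = 0.114 + 0.117 + 0.101 + 0.108 + 0.105 + 0.102 = 0.647
  TFR = 0.647
Difference = 0.247 − 0.647 = -0.4

-0.40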